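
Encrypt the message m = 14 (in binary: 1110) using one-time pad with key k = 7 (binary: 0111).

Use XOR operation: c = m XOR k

Step 1: Write out the XOR operation bit by bit:
  Message: 1110
  Key:     0111
  XOR:     1001
Step 2: Convert to decimal: 1001 = 9.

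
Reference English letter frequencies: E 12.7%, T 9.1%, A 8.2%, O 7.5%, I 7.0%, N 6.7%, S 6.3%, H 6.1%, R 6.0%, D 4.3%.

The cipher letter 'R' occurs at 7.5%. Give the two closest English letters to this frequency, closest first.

Step 1: Observed frequency of 'R' is 7.5%.
Step 2: Compute distances to each reference frequency and sort:
  O (7.5%): difference = 0.0% <-- BEST
  I (7.0%): difference = 0.5% <-- RUNNER-UP
  A (8.2%): difference = 0.7%
  N (6.7%): difference = 0.8%
  S (6.3%): difference = 1.2%
Step 3: Most likely is 'O' (7.5%, diff 0.0%); second most likely is 'I' (7.0%, diff 0.5%).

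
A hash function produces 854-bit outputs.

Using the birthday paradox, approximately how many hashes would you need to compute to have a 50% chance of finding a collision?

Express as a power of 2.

Step 1: The birthday paradox gives collision probability ~50% after sqrt(2^n) = 2^(n/2) hashes.
Step 2: For 854-bit output: 2^(854/2) = 2^427.
Step 3: Approximately 2^427 hash computations needed.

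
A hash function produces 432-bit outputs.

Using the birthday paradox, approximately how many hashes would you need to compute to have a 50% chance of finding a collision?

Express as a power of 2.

Step 1: The birthday paradox gives collision probability ~50% after sqrt(2^n) = 2^(n/2) hashes.
Step 2: For 432-bit output: 2^(432/2) = 2^216.
Step 3: Approximately 2^216 hash computations needed.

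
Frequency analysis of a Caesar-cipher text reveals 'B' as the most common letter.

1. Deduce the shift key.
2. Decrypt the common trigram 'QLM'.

Step 1: In English, 'E' is the most frequent letter (12.7%).
Step 2: The most frequent ciphertext letter is 'B' (position 1).
Step 3: Shift = (1 - 4) mod 26 = 23.
Step 4: Decrypt 'QLM' by shifting back 23:
  Q -> T
  L -> O
  M -> P
Step 5: 'QLM' decrypts to 'TOP'.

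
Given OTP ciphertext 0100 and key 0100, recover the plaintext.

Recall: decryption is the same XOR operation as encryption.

Step 1: XOR ciphertext with key:
  Ciphertext: 0100
  Key:        0100
  XOR:        0000
Step 2: Plaintext = 0000 = 0 in decimal.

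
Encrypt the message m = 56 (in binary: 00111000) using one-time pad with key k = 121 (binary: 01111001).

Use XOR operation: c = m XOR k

Step 1: Write out the XOR operation bit by bit:
  Message: 00111000
  Key:     01111001
  XOR:     01000001
Step 2: Convert to decimal: 01000001 = 65.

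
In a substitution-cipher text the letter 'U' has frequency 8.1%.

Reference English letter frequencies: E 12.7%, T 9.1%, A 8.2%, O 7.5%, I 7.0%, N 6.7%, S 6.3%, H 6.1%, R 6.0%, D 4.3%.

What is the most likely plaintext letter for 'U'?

Step 1: The observed frequency is 8.1%.
Step 2: Compare with English frequencies:
  E: 12.7% (difference: 4.6%)
  T: 9.1% (difference: 1.0%)
  A: 8.2% (difference: 0.1%) <-- closest
  O: 7.5% (difference: 0.6%)
  I: 7.0% (difference: 1.1%)
  N: 6.7% (difference: 1.4%)
  S: 6.3% (difference: 1.8%)
  H: 6.1% (difference: 2.0%)
  R: 6.0% (difference: 2.1%)
  D: 4.3% (difference: 3.8%)
Step 3: 'U' most likely represents 'A' (frequency 8.2%).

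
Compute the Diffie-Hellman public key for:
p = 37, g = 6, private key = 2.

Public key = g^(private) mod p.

Step 1: A = g^a mod p = 6^2 mod 37.
  6^1 mod 37 = 6
  6^2 mod 37 = (6 * 6) mod 37 = 36
Result: A = 36.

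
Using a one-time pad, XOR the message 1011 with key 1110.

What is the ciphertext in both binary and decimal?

Step 1: Write out the XOR operation bit by bit:
  Message: 1011
  Key:     1110
  XOR:     0101
Step 2: Convert to decimal: 0101 = 5.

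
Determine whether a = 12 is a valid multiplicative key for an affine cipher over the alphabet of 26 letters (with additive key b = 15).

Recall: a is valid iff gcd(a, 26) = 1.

Step 1: Compute gcd(12, 26).
Step 2: gcd(12, 26) = 2.
Since gcd = 2 != 1, 12 shares a common factor with 26, so it cannot be used.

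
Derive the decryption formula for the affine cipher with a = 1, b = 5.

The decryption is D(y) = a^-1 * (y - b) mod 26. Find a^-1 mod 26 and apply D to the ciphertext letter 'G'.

Step 1: Find a^-1, the modular inverse of 1 mod 26.
Step 2: We need 1 * a^-1 = 1 (mod 26).
Step 3: 1 * 1 = 1 = 0 * 26 + 1, so a^-1 = 1.
Step 4: D(y) = 1(y - 5) mod 26.
Step 5: Apply to 'G' (y = 6): D(6) = 1 * (6 - 5) mod 26 = 1 * 1 mod 26 = 1 -> 'B'.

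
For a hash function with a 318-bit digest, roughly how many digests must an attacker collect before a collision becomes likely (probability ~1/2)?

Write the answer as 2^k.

Step 1: The birthday paradox gives collision probability ~50% after sqrt(2^n) = 2^(n/2) hashes.
Step 2: For 318-bit output: 2^(318/2) = 2^159.
Step 3: Approximately 2^159 hash computations needed.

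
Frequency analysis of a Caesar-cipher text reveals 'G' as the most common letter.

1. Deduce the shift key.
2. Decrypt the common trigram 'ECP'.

Step 1: In English, 'E' is the most frequent letter (12.7%).
Step 2: The most frequent ciphertext letter is 'G' (position 6).
Step 3: Shift = (6 - 4) mod 26 = 2.
Step 4: Decrypt 'ECP' by shifting back 2:
  E -> C
  C -> A
  P -> N
Step 5: 'ECP' decrypts to 'CAN'.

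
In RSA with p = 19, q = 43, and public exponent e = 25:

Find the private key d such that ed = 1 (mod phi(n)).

Step 1: n = 19 * 43 = 817.
Step 2: phi(n) = 18 * 42 = 756.
Step 3: Find d such that 25 * d = 1 (mod 756).
Step 4: d = 25^(-1) mod 756 = 121.
Verification: 25 * 121 = 3025 = 4 * 756 + 1.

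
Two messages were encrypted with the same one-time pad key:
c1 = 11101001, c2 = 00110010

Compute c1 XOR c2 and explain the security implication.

Step 1: c1 XOR c2 = (m1 XOR k) XOR (m2 XOR k).
Step 2: By XOR associativity/commutativity: = m1 XOR m2 XOR k XOR k = m1 XOR m2.
Step 3: 11101001 XOR 00110010 = 11011011 = 219.
Step 4: The key cancels out! An attacker learns m1 XOR m2 = 219, revealing the relationship between plaintexts.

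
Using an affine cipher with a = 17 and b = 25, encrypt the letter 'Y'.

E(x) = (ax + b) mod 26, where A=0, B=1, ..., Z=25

Step 1: Convert 'Y' to number: x = 24.
Step 2: E(24) = (17 * 24 + 25) mod 26 = 433 mod 26 = 17.
Step 3: Convert 17 back to letter: R.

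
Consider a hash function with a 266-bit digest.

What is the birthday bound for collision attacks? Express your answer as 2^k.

Step 1: The birthday paradox gives collision probability ~50% after sqrt(2^n) = 2^(n/2) hashes.
Step 2: For 266-bit output: 2^(266/2) = 2^133.
Step 3: Approximately 2^133 hash computations needed.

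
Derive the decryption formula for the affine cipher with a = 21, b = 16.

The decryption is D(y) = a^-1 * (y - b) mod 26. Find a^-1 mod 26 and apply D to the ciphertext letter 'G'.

Step 1: Find a^-1, the modular inverse of 21 mod 26.
Step 2: We need 21 * a^-1 = 1 (mod 26).
Step 3: 21 * 5 = 105 = 4 * 26 + 1, so a^-1 = 5.
Step 4: D(y) = 5(y - 16) mod 26.
Step 5: Apply to 'G' (y = 6): D(6) = 5 * (6 - 16) mod 26 = 5 * -10 mod 26 = 2 -> 'C'.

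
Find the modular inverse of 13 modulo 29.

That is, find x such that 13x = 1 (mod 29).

Step 1: We need x such that 13 * x = 1 (mod 29).
Step 2: Using the extended Euclidean algorithm or trial:
  13 * 9 = 117 = 4 * 29 + 1.
Step 3: Since 117 mod 29 = 1, the inverse is x = 9.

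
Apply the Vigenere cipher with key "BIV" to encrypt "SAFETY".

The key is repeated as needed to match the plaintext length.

Step 1: Repeat key to match plaintext length:
  Plaintext: SAFETY
  Key:       BIVBIV
Step 2: Encrypt each letter:
  S(18) + B(1) = (18+1) mod 26 = 19 = T
  A(0) + I(8) = (0+8) mod 26 = 8 = I
  F(5) + V(21) = (5+21) mod 26 = 0 = A
  E(4) + B(1) = (4+1) mod 26 = 5 = F
  T(19) + I(8) = (19+8) mod 26 = 1 = B
  Y(24) + V(21) = (24+21) mod 26 = 19 = T
Ciphertext: TIAFBT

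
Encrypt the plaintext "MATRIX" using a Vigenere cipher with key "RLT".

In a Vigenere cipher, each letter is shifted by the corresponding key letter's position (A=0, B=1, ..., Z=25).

Step 1: Repeat key to match plaintext length:
  Plaintext: MATRIX
  Key:       RLTRLT
Step 2: Encrypt each letter:
  M(12) + R(17) = (12+17) mod 26 = 3 = D
  A(0) + L(11) = (0+11) mod 26 = 11 = L
  T(19) + T(19) = (19+19) mod 26 = 12 = M
  R(17) + R(17) = (17+17) mod 26 = 8 = I
  I(8) + L(11) = (8+11) mod 26 = 19 = T
  X(23) + T(19) = (23+19) mod 26 = 16 = Q
Ciphertext: DLMITQ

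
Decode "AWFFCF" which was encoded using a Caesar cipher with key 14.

Step 1: Reverse the shift by subtracting 14 from each letter position.
  A (position 0) -> position (0-14) mod 26 = 12 -> M
  W (position 22) -> position (22-14) mod 26 = 8 -> I
  F (position 5) -> position (5-14) mod 26 = 17 -> R
  F (position 5) -> position (5-14) mod 26 = 17 -> R
  C (position 2) -> position (2-14) mod 26 = 14 -> O
  F (position 5) -> position (5-14) mod 26 = 17 -> R
Decrypted message: MIRROR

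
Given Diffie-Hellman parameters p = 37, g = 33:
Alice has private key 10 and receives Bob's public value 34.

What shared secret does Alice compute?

Step 1: s = B^a mod p = 34^10 mod 37.
  34^1 mod 37 = 34
  34^2 mod 37 = (34 * 34) mod 37 = 9
  34^3 mod 37 = (9 * 34) mod 37 = 10
  34^4 mod 37 = (10 * 34) mod 37 = 7
  34^5 mod 37 = (7 * 34) mod 37 = 16
  34^6 mod 37 = (16 * 34) mod 37 = 26
  34^7 mod 37 = (26 * 34) mod 37 = 33
  34^8 mod 37 = (33 * 34) mod 37 = 12
  34^9 mod 37 = (12 * 34) mod 37 = 1
  34^10 mod 37 = (1 * 34) mod 37 = 34
Result: shared secret = 34.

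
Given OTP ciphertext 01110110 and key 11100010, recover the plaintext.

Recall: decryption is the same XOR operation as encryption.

Step 1: XOR ciphertext with key:
  Ciphertext: 01110110
  Key:        11100010
  XOR:        10010100
Step 2: Plaintext = 10010100 = 148 in decimal.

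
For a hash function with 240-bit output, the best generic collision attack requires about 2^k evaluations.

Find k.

Step 1: The hash has a 240-bit output.
Step 2: Collision resistance means it should be infeasible to find any x != y with h(x) = h(y).
By the birthday bound, a generic collision search succeeds after about sqrt(2^240) = 2^(240/2) = 2^120 evaluations.
Step 3: Security level = 120 bits.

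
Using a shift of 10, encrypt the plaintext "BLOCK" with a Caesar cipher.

Step 1: For each letter, shift forward by 10 positions (mod 26).
  B (position 1) -> position (1+10) mod 26 = 11 -> L
  L (position 11) -> position (11+10) mod 26 = 21 -> V
  O (position 14) -> position (14+10) mod 26 = 24 -> Y
  C (position 2) -> position (2+10) mod 26 = 12 -> M
  K (position 10) -> position (10+10) mod 26 = 20 -> U
Result: LVYMU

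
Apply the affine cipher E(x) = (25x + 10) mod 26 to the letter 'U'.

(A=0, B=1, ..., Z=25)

Step 1: Convert 'U' to number: x = 20.
Step 2: E(20) = (25 * 20 + 10) mod 26 = 510 mod 26 = 16.
Step 3: Convert 16 back to letter: Q.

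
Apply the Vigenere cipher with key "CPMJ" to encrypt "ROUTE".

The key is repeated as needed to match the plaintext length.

Step 1: Repeat key to match plaintext length:
  Plaintext: ROUTE
  Key:       CPMJC
Step 2: Encrypt each letter:
  R(17) + C(2) = (17+2) mod 26 = 19 = T
  O(14) + P(15) = (14+15) mod 26 = 3 = D
  U(20) + M(12) = (20+12) mod 26 = 6 = G
  T(19) + J(9) = (19+9) mod 26 = 2 = C
  E(4) + C(2) = (4+2) mod 26 = 6 = G
Ciphertext: TDGCG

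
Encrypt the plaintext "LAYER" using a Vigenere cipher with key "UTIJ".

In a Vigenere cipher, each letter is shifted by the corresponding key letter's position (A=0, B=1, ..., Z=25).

Step 1: Repeat key to match plaintext length:
  Plaintext: LAYER
  Key:       UTIJU
Step 2: Encrypt each letter:
  L(11) + U(20) = (11+20) mod 26 = 5 = F
  A(0) + T(19) = (0+19) mod 26 = 19 = T
  Y(24) + I(8) = (24+8) mod 26 = 6 = G
  E(4) + J(9) = (4+9) mod 26 = 13 = N
  R(17) + U(20) = (17+20) mod 26 = 11 = L
Ciphertext: FTGNL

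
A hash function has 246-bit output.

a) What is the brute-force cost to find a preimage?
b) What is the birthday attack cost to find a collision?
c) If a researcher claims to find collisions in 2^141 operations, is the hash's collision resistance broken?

Step 1: Preimage resistance requires brute-force of 2^246 operations.
Step 2: Collision resistance (birthday bound) = 2^(246/2) = 2^123.
Step 3: The claimed attack costs 2^141 operations.
Step 4: Since 2^141 >= 2^123, the claimed attack is no faster than the generic birthday attack, so this does not break collision resistance.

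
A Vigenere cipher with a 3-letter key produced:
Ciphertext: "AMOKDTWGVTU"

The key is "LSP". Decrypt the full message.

Step 1: Key 'LSP' has length 3. Extended key: LSPLSPLSPLS
Step 2: Decrypt each position:
  A(0) - L(11) = 15 = P
  M(12) - S(18) = 20 = U
  O(14) - P(15) = 25 = Z
  K(10) - L(11) = 25 = Z
  D(3) - S(18) = 11 = L
  T(19) - P(15) = 4 = E
  W(22) - L(11) = 11 = L
  G(6) - S(18) = 14 = O
  V(21) - P(15) = 6 = G
  T(19) - L(11) = 8 = I
  U(20) - S(18) = 2 = C
Plaintext: PUZZLELOGIC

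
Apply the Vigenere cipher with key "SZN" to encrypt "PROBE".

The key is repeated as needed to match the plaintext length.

Step 1: Repeat key to match plaintext length:
  Plaintext: PROBE
  Key:       SZNSZ
Step 2: Encrypt each letter:
  P(15) + S(18) = (15+18) mod 26 = 7 = H
  R(17) + Z(25) = (17+25) mod 26 = 16 = Q
  O(14) + N(13) = (14+13) mod 26 = 1 = B
  B(1) + S(18) = (1+18) mod 26 = 19 = T
  E(4) + Z(25) = (4+25) mod 26 = 3 = D
Ciphertext: HQBTD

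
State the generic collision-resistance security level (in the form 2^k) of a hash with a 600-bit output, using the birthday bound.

Step 1: The birthday paradox gives collision probability ~50% after sqrt(2^n) = 2^(n/2) hashes.
Step 2: For 600-bit output: 2^(600/2) = 2^300.
Step 3: Approximately 2^300 hash computations needed.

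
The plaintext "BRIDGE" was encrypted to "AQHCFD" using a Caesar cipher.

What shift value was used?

Step 1: Compare first letters: B (position 1) -> A (position 0).
Step 2: Shift = (0 - 1) mod 26 = 25.
The shift value is 25.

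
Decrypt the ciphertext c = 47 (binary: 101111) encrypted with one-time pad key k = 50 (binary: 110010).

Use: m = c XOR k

Step 1: XOR ciphertext with key:
  Ciphertext: 101111
  Key:        110010
  XOR:        011101
Step 2: Plaintext = 011101 = 29 in decimal.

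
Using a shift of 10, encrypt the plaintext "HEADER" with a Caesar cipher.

Step 1: For each letter, shift forward by 10 positions (mod 26).
  H (position 7) -> position (7+10) mod 26 = 17 -> R
  E (position 4) -> position (4+10) mod 26 = 14 -> O
  A (position 0) -> position (0+10) mod 26 = 10 -> K
  D (position 3) -> position (3+10) mod 26 = 13 -> N
  E (position 4) -> position (4+10) mod 26 = 14 -> O
  R (position 17) -> position (17+10) mod 26 = 1 -> B
Result: ROKNOB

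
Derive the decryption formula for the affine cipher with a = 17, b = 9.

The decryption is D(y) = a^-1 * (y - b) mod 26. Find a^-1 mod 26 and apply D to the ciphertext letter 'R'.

Step 1: Find a^-1, the modular inverse of 17 mod 26.
Step 2: We need 17 * a^-1 = 1 (mod 26).
Step 3: 17 * 23 = 391 = 15 * 26 + 1, so a^-1 = 23.
Step 4: D(y) = 23(y - 9) mod 26.
Step 5: Apply to 'R' (y = 17): D(17) = 23 * (17 - 9) mod 26 = 23 * 8 mod 26 = 2 -> 'C'.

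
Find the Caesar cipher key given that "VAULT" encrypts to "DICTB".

Step 1: Compare first letters: V (position 21) -> D (position 3).
Step 2: Shift = (3 - 21) mod 26 = 8.
The shift value is 8.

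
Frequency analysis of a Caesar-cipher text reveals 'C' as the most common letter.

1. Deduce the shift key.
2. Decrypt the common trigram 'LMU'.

Step 1: In English, 'E' is the most frequent letter (12.7%).
Step 2: The most frequent ciphertext letter is 'C' (position 2).
Step 3: Shift = (2 - 4) mod 26 = 24.
Step 4: Decrypt 'LMU' by shifting back 24:
  L -> N
  M -> O
  U -> W
Step 5: 'LMU' decrypts to 'NOW'.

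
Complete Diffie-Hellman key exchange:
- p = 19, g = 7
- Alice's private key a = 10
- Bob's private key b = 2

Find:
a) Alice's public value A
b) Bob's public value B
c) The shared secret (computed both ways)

Step 1: A = g^a mod p = 7^10 mod 19 = 7.
Step 2: B = g^b mod p = 7^2 mod 19 = 11.
Step 3: Alice computes s = B^a mod p = 11^10 mod 19 = 11.
Step 4: Bob computes s = A^b mod p = 7^2 mod 19 = 11.
Both sides agree: shared secret = 11.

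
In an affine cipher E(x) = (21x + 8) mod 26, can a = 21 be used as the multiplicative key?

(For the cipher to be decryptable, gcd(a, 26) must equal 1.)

Step 1: Compute gcd(21, 26).
Step 2: gcd(21, 26) = 1.
Since gcd = 1, 21 is coprime with 26, so it is a valid key.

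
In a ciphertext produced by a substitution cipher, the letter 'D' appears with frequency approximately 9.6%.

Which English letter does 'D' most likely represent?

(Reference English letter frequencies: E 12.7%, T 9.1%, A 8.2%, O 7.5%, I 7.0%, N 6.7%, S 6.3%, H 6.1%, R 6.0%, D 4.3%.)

Step 1: The observed frequency is 9.6%.
Step 2: Compare with English frequencies:
  E: 12.7% (difference: 3.1%)
  T: 9.1% (difference: 0.5%) <-- closest
  A: 8.2% (difference: 1.4%)
  O: 7.5% (difference: 2.1%)
  I: 7.0% (difference: 2.6%)
  N: 6.7% (difference: 2.9%)
  S: 6.3% (difference: 3.3%)
  H: 6.1% (difference: 3.5%)
  R: 6.0% (difference: 3.6%)
  D: 4.3% (difference: 5.3%)
Step 3: 'D' most likely represents 'T' (frequency 9.1%).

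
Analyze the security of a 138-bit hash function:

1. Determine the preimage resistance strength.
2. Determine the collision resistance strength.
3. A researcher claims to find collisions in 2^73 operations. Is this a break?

Step 1: Preimage resistance requires brute-force of 2^138 operations.
Step 2: Collision resistance (birthday bound) = 2^(138/2) = 2^69.
Step 3: The claimed attack costs 2^73 operations.
Step 4: Since 2^73 >= 2^69, the claimed attack is no faster than the generic birthday attack, so this does not break collision resistance.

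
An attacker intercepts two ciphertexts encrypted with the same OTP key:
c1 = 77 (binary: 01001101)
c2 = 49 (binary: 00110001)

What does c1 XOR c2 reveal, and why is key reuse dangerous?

Step 1: c1 XOR c2 = (m1 XOR k) XOR (m2 XOR k).
Step 2: By XOR associativity/commutativity: = m1 XOR m2 XOR k XOR k = m1 XOR m2.
Step 3: 01001101 XOR 00110001 = 01111100 = 124.
Step 4: The key cancels out! An attacker learns m1 XOR m2 = 124, revealing the relationship between plaintexts.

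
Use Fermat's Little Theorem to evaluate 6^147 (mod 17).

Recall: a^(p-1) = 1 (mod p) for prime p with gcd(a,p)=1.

Step 1: Since 17 is prime, by Fermat's Little Theorem: 6^16 = 1 (mod 17).
Step 2: Reduce exponent: 147 mod 16 = 3.
Step 3: So 6^147 = 6^3 (mod 17).
Step 4: 6^3 mod 17 = 12.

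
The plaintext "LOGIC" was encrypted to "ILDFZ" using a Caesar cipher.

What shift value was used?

Step 1: Compare first letters: L (position 11) -> I (position 8).
Step 2: Shift = (8 - 11) mod 26 = 23.
The shift value is 23.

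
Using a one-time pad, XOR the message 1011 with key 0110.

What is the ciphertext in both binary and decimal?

Step 1: Write out the XOR operation bit by bit:
  Message: 1011
  Key:     0110
  XOR:     1101
Step 2: Convert to decimal: 1101 = 13.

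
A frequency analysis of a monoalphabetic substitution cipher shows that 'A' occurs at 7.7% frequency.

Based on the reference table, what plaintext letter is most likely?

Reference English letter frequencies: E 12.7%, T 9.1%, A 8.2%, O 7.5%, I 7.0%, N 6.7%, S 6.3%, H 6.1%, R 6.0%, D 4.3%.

Step 1: The observed frequency is 7.7%.
Step 2: Compare with English frequencies:
  E: 12.7% (difference: 5.0%)
  T: 9.1% (difference: 1.4%)
  A: 8.2% (difference: 0.5%)
  O: 7.5% (difference: 0.2%) <-- closest
  I: 7.0% (difference: 0.7%)
  N: 6.7% (difference: 1.0%)
  S: 6.3% (difference: 1.4%)
  H: 6.1% (difference: 1.6%)
  R: 6.0% (difference: 1.7%)
  D: 4.3% (difference: 3.4%)
Step 3: 'A' most likely represents 'O' (frequency 7.5%).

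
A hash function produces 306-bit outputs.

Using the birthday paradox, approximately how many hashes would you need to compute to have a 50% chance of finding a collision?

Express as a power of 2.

Step 1: The birthday paradox gives collision probability ~50% after sqrt(2^n) = 2^(n/2) hashes.
Step 2: For 306-bit output: 2^(306/2) = 2^153.
Step 3: Approximately 2^153 hash computations needed.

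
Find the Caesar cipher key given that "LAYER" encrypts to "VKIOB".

Step 1: Compare first letters: L (position 11) -> V (position 21).
Step 2: Shift = (21 - 11) mod 26 = 10.
The shift value is 10.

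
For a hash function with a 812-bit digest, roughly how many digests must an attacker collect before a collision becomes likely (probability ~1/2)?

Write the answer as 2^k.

Step 1: The birthday paradox gives collision probability ~50% after sqrt(2^n) = 2^(n/2) hashes.
Step 2: For 812-bit output: 2^(812/2) = 2^406.
Step 3: Approximately 2^406 hash computations needed.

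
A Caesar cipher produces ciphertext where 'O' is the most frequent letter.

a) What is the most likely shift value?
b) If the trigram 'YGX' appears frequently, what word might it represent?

Step 1: In English, 'E' is the most frequent letter (12.7%).
Step 2: The most frequent ciphertext letter is 'O' (position 14).
Step 3: Shift = (14 - 4) mod 26 = 10.
Step 4: Decrypt 'YGX' by shifting back 10:
  Y -> O
  G -> W
  X -> N
Step 5: 'YGX' decrypts to 'OWN'.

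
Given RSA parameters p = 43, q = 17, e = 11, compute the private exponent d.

Step 1: n = 43 * 17 = 731.
Step 2: phi(n) = 42 * 16 = 672.
Step 3: Find d such that 11 * d = 1 (mod 672).
Step 4: d = 11^(-1) mod 672 = 611.
Verification: 11 * 611 = 6721 = 10 * 672 + 1.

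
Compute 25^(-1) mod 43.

Step 1: We need x such that 25 * x = 1 (mod 43).
Step 2: Using the extended Euclidean algorithm or trial:
  25 * 31 = 775 = 18 * 43 + 1.
Step 3: Since 775 mod 43 = 1, the inverse is x = 31.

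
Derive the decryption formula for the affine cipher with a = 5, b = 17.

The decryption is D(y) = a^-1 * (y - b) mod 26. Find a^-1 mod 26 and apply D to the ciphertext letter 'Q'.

Step 1: Find a^-1, the modular inverse of 5 mod 26.
Step 2: We need 5 * a^-1 = 1 (mod 26).
Step 3: 5 * 21 = 105 = 4 * 26 + 1, so a^-1 = 21.
Step 4: D(y) = 21(y - 17) mod 26.
Step 5: Apply to 'Q' (y = 16): D(16) = 21 * (16 - 17) mod 26 = 21 * -1 mod 26 = 5 -> 'F'.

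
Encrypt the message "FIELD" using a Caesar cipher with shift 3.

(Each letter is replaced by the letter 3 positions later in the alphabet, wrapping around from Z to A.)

Step 1: For each letter, shift forward by 3 positions (mod 26).
  F (position 5) -> position (5+3) mod 26 = 8 -> I
  I (position 8) -> position (8+3) mod 26 = 11 -> L
  E (position 4) -> position (4+3) mod 26 = 7 -> H
  L (position 11) -> position (11+3) mod 26 = 14 -> O
  D (position 3) -> position (3+3) mod 26 = 6 -> G
Result: ILHOG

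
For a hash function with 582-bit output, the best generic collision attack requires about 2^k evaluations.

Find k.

Step 1: The hash has a 582-bit output.
Step 2: Collision resistance means it should be infeasible to find any x != y with h(x) = h(y).
By the birthday bound, a generic collision search succeeds after about sqrt(2^582) = 2^(582/2) = 2^291 evaluations.
Step 3: Security level = 291 bits.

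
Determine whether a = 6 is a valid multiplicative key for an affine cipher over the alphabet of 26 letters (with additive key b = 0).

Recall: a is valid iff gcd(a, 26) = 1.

Step 1: Compute gcd(6, 26).
Step 2: gcd(6, 26) = 2.
Since gcd = 2 != 1, 6 shares a common factor with 26, so it cannot be used.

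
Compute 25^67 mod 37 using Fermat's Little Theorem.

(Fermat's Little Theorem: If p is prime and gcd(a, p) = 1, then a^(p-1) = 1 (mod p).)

Step 1: Since 37 is prime, by Fermat's Little Theorem: 25^36 = 1 (mod 37).
Step 2: Reduce exponent: 67 mod 36 = 31.
Step 3: So 25^67 = 25^31 (mod 37).
Step 4: 25^31 mod 37 = 21.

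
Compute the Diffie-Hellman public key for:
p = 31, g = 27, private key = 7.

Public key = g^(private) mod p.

Step 1: A = g^a mod p = 27^7 mod 31.
  27^1 mod 31 = 27
  27^2 mod 31 = (27 * 27) mod 31 = 16
  27^3 mod 31 = (16 * 27) mod 31 = 29
  27^4 mod 31 = (29 * 27) mod 31 = 8
  27^5 mod 31 = (8 * 27) mod 31 = 30
  27^6 mod 31 = (30 * 27) mod 31 = 4
  27^7 mod 31 = (4 * 27) mod 31 = 15
Result: A = 15.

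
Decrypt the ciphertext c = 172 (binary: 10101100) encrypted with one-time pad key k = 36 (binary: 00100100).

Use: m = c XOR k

Step 1: XOR ciphertext with key:
  Ciphertext: 10101100
  Key:        00100100
  XOR:        10001000
Step 2: Plaintext = 10001000 = 136 in decimal.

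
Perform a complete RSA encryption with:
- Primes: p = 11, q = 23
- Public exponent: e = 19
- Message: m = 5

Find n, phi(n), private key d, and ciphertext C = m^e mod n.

Step 1: n = 11 * 23 = 253.
Step 2: phi(n) = (11-1)(23-1) = 10 * 22 = 220.
Step 3: Find d = 19^(-1) mod 220 = 139.
  Verify: 19 * 139 = 2641 = 1 (mod 220).
Step 4: C = 5^19 mod 253 = 53.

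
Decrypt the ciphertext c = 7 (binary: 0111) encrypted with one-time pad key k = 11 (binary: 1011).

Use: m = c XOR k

Step 1: XOR ciphertext with key:
  Ciphertext: 0111
  Key:        1011
  XOR:        1100
Step 2: Plaintext = 1100 = 12 in decimal.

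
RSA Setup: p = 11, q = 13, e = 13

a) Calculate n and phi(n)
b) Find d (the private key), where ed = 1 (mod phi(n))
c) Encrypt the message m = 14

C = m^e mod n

Step 1: n = 11 * 13 = 143.
Step 2: phi(n) = (11-1)(13-1) = 10 * 12 = 120.
Step 3: Find d = 13^(-1) mod 120 = 37.
  Verify: 13 * 37 = 481 = 1 (mod 120).
Step 4: C = 14^13 mod 143 = 27.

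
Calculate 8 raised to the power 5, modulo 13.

Step 1: Compute 8^5 mod 13 step by step, reducing modulo 13 at each step.
  8^1 mod 13 = 8
  8^2 mod 13 = (8 * 8) mod 13 = 12
  8^3 mod 13 = (12 * 8) mod 13 = 5
  8^4 mod 13 = (5 * 8) mod 13 = 1
  8^5 mod 13 = (1 * 8) mod 13 = 8
Step 2: Result = 8.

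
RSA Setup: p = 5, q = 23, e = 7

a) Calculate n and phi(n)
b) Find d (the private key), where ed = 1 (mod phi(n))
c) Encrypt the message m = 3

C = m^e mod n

Step 1: n = 5 * 23 = 115.
Step 2: phi(n) = (5-1)(23-1) = 4 * 22 = 88.
Step 3: Find d = 7^(-1) mod 88 = 63.
  Verify: 7 * 63 = 441 = 1 (mod 88).
Step 4: C = 3^7 mod 115 = 2.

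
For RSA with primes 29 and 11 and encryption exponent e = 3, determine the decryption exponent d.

Step 1: n = 29 * 11 = 319.
Step 2: phi(n) = 28 * 10 = 280.
Step 3: Find d such that 3 * d = 1 (mod 280).
Step 4: d = 3^(-1) mod 280 = 187.
Verification: 3 * 187 = 561 = 2 * 280 + 1.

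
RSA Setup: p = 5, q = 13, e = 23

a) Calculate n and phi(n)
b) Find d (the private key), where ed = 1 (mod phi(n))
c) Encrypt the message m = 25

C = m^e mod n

Step 1: n = 5 * 13 = 65.
Step 2: phi(n) = (5-1)(13-1) = 4 * 12 = 48.
Step 3: Find d = 23^(-1) mod 48 = 23.
  Verify: 23 * 23 = 529 = 1 (mod 48).
Step 4: C = 25^23 mod 65 = 25.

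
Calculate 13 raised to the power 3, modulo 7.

Step 1: Compute 13^3 mod 7 step by step, reducing modulo 7 at each step.
  13^1 mod 7 = 6
  13^2 mod 7 = (6 * 13) mod 7 = 1
  13^3 mod 7 = (1 * 13) mod 7 = 6
Step 2: Result = 6.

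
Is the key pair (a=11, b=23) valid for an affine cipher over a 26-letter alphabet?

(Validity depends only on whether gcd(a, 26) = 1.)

Step 1: Compute gcd(11, 26).
Step 2: gcd(11, 26) = 1.
Since gcd = 1, 11 is coprime with 26, so it is a valid key.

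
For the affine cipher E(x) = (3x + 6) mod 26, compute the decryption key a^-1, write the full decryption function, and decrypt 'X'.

Step 1: Find a^-1, the modular inverse of 3 mod 26.
Step 2: We need 3 * a^-1 = 1 (mod 26).
Step 3: 3 * 9 = 27 = 1 * 26 + 1, so a^-1 = 9.
Step 4: D(y) = 9(y - 6) mod 26.
Step 5: Apply to 'X' (y = 23): D(23) = 9 * (23 - 6) mod 26 = 9 * 17 mod 26 = 23 -> 'X'.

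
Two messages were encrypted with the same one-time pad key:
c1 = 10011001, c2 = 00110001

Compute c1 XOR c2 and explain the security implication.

Step 1: c1 XOR c2 = (m1 XOR k) XOR (m2 XOR k).
Step 2: By XOR associativity/commutativity: = m1 XOR m2 XOR k XOR k = m1 XOR m2.
Step 3: 10011001 XOR 00110001 = 10101000 = 168.
Step 4: The key cancels out! An attacker learns m1 XOR m2 = 168, revealing the relationship between plaintexts.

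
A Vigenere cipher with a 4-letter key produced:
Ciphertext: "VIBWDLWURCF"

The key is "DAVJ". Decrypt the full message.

Step 1: Key 'DAVJ' has length 4. Extended key: DAVJDAVJDAV
Step 2: Decrypt each position:
  V(21) - D(3) = 18 = S
  I(8) - A(0) = 8 = I
  B(1) - V(21) = 6 = G
  W(22) - J(9) = 13 = N
  D(3) - D(3) = 0 = A
  L(11) - A(0) = 11 = L
  W(22) - V(21) = 1 = B
  U(20) - J(9) = 11 = L
  R(17) - D(3) = 14 = O
  C(2) - A(0) = 2 = C
  F(5) - V(21) = 10 = K
Plaintext: SIGNALBLOCK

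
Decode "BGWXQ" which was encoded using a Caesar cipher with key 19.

Step 1: Reverse the shift by subtracting 19 from each letter position.
  B (position 1) -> position (1-19) mod 26 = 8 -> I
  G (position 6) -> position (6-19) mod 26 = 13 -> N
  W (position 22) -> position (22-19) mod 26 = 3 -> D
  X (position 23) -> position (23-19) mod 26 = 4 -> E
  Q (position 16) -> position (16-19) mod 26 = 23 -> X
Decrypted message: INDEX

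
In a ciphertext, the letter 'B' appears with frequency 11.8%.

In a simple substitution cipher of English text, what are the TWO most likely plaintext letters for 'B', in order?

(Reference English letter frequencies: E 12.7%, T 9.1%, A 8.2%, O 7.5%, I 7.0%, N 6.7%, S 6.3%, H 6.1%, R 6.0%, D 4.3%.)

Step 1: Observed frequency of 'B' is 11.8%.
Step 2: Compute distances to each reference frequency and sort:
  E (12.7%): difference = 0.9% <-- BEST
  T (9.1%): difference = 2.7% <-- RUNNER-UP
  A (8.2%): difference = 3.6%
  O (7.5%): difference = 4.3%
  I (7.0%): difference = 4.8%
Step 3: Most likely is 'E' (12.7%, diff 0.9%); second most likely is 'T' (9.1%, diff 2.7%).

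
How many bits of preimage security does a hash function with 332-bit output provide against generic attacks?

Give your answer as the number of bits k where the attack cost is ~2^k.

Step 1: The hash has a 332-bit output.
Step 2: Preimage resistance means: given a digest h(x), it should be infeasible to find any input that hashes to it.
With a 332-bit output there are 2^332 possible digests, so a generic brute-force preimage search costs about 2^332 evaluations.
Step 3: Security level = 332 bits.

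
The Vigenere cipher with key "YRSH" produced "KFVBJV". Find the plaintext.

Step 1: Extend key: YRSHYR
Step 2: Decrypt each letter (c - k) mod 26:
  K(10) - Y(24) = (10-24) mod 26 = 12 = M
  F(5) - R(17) = (5-17) mod 26 = 14 = O
  V(21) - S(18) = (21-18) mod 26 = 3 = D
  B(1) - H(7) = (1-7) mod 26 = 20 = U
  J(9) - Y(24) = (9-24) mod 26 = 11 = L
  V(21) - R(17) = (21-17) mod 26 = 4 = E
Plaintext: MODULE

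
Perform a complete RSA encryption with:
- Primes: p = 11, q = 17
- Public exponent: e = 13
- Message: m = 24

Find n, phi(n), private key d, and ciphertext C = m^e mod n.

Step 1: n = 11 * 17 = 187.
Step 2: phi(n) = (11-1)(17-1) = 10 * 16 = 160.
Step 3: Find d = 13^(-1) mod 160 = 37.
  Verify: 13 * 37 = 481 = 1 (mod 160).
Step 4: C = 24^13 mod 187 = 74.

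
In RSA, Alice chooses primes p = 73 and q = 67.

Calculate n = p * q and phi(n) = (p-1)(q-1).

Step 1: n = p * q = 73 * 67 = 4891.
Step 2: phi(n) = (p-1)(q-1) = 72 * 66 = 4752.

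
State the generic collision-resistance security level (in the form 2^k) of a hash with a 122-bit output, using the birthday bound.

Step 1: The birthday paradox gives collision probability ~50% after sqrt(2^n) = 2^(n/2) hashes.
Step 2: For 122-bit output: 2^(122/2) = 2^61.
Step 3: Approximately 2^61 hash computations needed.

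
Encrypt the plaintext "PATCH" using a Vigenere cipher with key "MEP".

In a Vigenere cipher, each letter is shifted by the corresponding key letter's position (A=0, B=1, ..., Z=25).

Step 1: Repeat key to match plaintext length:
  Plaintext: PATCH
  Key:       MEPME
Step 2: Encrypt each letter:
  P(15) + M(12) = (15+12) mod 26 = 1 = B
  A(0) + E(4) = (0+4) mod 26 = 4 = E
  T(19) + P(15) = (19+15) mod 26 = 8 = I
  C(2) + M(12) = (2+12) mod 26 = 14 = O
  H(7) + E(4) = (7+4) mod 26 = 11 = L
Ciphertext: BEIOL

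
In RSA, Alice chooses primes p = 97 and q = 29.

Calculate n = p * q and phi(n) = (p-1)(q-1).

Step 1: n = p * q = 97 * 29 = 2813.
Step 2: phi(n) = (p-1)(q-1) = 96 * 28 = 2688.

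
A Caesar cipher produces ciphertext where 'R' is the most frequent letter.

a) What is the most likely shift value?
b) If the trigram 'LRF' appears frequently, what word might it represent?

Step 1: In English, 'E' is the most frequent letter (12.7%).
Step 2: The most frequent ciphertext letter is 'R' (position 17).
Step 3: Shift = (17 - 4) mod 26 = 13.
Step 4: Decrypt 'LRF' by shifting back 13:
  L -> Y
  R -> E
  F -> S
Step 5: 'LRF' decrypts to 'YES'.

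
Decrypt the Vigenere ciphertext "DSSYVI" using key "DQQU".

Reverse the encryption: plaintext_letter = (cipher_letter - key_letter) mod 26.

Step 1: Extend key: DQQUDQ
Step 2: Decrypt each letter (c - k) mod 26:
  D(3) - D(3) = (3-3) mod 26 = 0 = A
  S(18) - Q(16) = (18-16) mod 26 = 2 = C
  S(18) - Q(16) = (18-16) mod 26 = 2 = C
  Y(24) - U(20) = (24-20) mod 26 = 4 = E
  V(21) - D(3) = (21-3) mod 26 = 18 = S
  I(8) - Q(16) = (8-16) mod 26 = 18 = S
Plaintext: ACCESS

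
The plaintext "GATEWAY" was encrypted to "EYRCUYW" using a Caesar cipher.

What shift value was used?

Step 1: Compare first letters: G (position 6) -> E (position 4).
Step 2: Shift = (4 - 6) mod 26 = 24.
The shift value is 24.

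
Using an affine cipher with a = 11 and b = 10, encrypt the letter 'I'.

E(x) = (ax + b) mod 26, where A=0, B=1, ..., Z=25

Step 1: Convert 'I' to number: x = 8.
Step 2: E(8) = (11 * 8 + 10) mod 26 = 98 mod 26 = 20.
Step 3: Convert 20 back to letter: U.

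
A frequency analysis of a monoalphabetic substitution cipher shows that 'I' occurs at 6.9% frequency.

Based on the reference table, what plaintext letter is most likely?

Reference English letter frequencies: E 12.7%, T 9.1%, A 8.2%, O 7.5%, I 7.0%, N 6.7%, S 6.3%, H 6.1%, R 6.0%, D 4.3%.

Step 1: The observed frequency is 6.9%.
Step 2: Compare with English frequencies:
  E: 12.7% (difference: 5.8%)
  T: 9.1% (difference: 2.2%)
  A: 8.2% (difference: 1.3%)
  O: 7.5% (difference: 0.6%)
  I: 7.0% (difference: 0.1%) <-- closest
  N: 6.7% (difference: 0.2%)
  S: 6.3% (difference: 0.6%)
  H: 6.1% (difference: 0.8%)
  R: 6.0% (difference: 0.9%)
  D: 4.3% (difference: 2.6%)
Step 3: 'I' most likely represents 'I' (frequency 7.0%).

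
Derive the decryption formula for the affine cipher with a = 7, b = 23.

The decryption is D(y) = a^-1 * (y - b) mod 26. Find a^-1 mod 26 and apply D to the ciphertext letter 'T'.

Step 1: Find a^-1, the modular inverse of 7 mod 26.
Step 2: We need 7 * a^-1 = 1 (mod 26).
Step 3: 7 * 15 = 105 = 4 * 26 + 1, so a^-1 = 15.
Step 4: D(y) = 15(y - 23) mod 26.
Step 5: Apply to 'T' (y = 19): D(19) = 15 * (19 - 23) mod 26 = 15 * -4 mod 26 = 18 -> 'S'.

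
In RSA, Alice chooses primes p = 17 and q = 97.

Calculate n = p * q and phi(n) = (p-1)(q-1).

Step 1: n = p * q = 17 * 97 = 1649.
Step 2: phi(n) = (p-1)(q-1) = 16 * 96 = 1536.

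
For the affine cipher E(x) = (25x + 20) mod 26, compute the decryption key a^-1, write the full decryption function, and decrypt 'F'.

Step 1: Find a^-1, the modular inverse of 25 mod 26.
Step 2: We need 25 * a^-1 = 1 (mod 26).
Step 3: 25 * 25 = 625 = 24 * 26 + 1, so a^-1 = 25.
Step 4: D(y) = 25(y - 20) mod 26.
Step 5: Apply to 'F' (y = 5): D(5) = 25 * (5 - 20) mod 26 = 25 * -15 mod 26 = 15 -> 'P'.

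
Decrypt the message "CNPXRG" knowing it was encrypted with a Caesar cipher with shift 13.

Step 1: Reverse the shift by subtracting 13 from each letter position.
  C (position 2) -> position (2-13) mod 26 = 15 -> P
  N (position 13) -> position (13-13) mod 26 = 0 -> A
  P (position 15) -> position (15-13) mod 26 = 2 -> C
  X (position 23) -> position (23-13) mod 26 = 10 -> K
  R (position 17) -> position (17-13) mod 26 = 4 -> E
  G (position 6) -> position (6-13) mod 26 = 19 -> T
Decrypted message: PACKET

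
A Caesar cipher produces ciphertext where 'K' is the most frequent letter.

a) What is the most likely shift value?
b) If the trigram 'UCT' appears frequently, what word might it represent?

Step 1: In English, 'E' is the most frequent letter (12.7%).
Step 2: The most frequent ciphertext letter is 'K' (position 10).
Step 3: Shift = (10 - 4) mod 26 = 6.
Step 4: Decrypt 'UCT' by shifting back 6:
  U -> O
  C -> W
  T -> N
Step 5: 'UCT' decrypts to 'OWN'.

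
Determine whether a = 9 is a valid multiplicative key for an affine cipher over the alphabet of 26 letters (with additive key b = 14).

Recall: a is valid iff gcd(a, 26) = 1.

Step 1: Compute gcd(9, 26).
Step 2: gcd(9, 26) = 1.
Since gcd = 1, 9 is coprime with 26, so it is a valid key.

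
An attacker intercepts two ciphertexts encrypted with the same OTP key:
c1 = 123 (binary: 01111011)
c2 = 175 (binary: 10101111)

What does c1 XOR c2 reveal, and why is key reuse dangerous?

Step 1: c1 XOR c2 = (m1 XOR k) XOR (m2 XOR k).
Step 2: By XOR associativity/commutativity: = m1 XOR m2 XOR k XOR k = m1 XOR m2.
Step 3: 01111011 XOR 10101111 = 11010100 = 212.
Step 4: The key cancels out! An attacker learns m1 XOR m2 = 212, revealing the relationship between plaintexts.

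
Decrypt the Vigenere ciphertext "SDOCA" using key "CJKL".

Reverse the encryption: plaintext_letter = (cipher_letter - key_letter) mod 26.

Step 1: Extend key: CJKLC
Step 2: Decrypt each letter (c - k) mod 26:
  S(18) - C(2) = (18-2) mod 26 = 16 = Q
  D(3) - J(9) = (3-9) mod 26 = 20 = U
  O(14) - K(10) = (14-10) mod 26 = 4 = E
  C(2) - L(11) = (2-11) mod 26 = 17 = R
  A(0) - C(2) = (0-2) mod 26 = 24 = Y
Plaintext: QUERY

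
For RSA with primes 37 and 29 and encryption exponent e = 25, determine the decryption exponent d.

Step 1: n = 37 * 29 = 1073.
Step 2: phi(n) = 36 * 28 = 1008.
Step 3: Find d such that 25 * d = 1 (mod 1008).
Step 4: d = 25^(-1) mod 1008 = 121.
Verification: 25 * 121 = 3025 = 3 * 1008 + 1.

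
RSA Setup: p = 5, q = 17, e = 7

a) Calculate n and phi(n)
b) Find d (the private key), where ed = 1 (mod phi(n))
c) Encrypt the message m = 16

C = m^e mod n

Step 1: n = 5 * 17 = 85.
Step 2: phi(n) = (5-1)(17-1) = 4 * 16 = 64.
Step 3: Find d = 7^(-1) mod 64 = 55.
  Verify: 7 * 55 = 385 = 1 (mod 64).
Step 4: C = 16^7 mod 85 = 16.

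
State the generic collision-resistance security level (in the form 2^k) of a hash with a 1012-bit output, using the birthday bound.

Step 1: The birthday paradox gives collision probability ~50% after sqrt(2^n) = 2^(n/2) hashes.
Step 2: For 1012-bit output: 2^(1012/2) = 2^506.
Step 3: Approximately 2^506 hash computations needed.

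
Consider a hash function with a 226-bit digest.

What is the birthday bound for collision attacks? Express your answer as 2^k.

Step 1: The birthday paradox gives collision probability ~50% after sqrt(2^n) = 2^(n/2) hashes.
Step 2: For 226-bit output: 2^(226/2) = 2^113.
Step 3: Approximately 2^113 hash computations needed.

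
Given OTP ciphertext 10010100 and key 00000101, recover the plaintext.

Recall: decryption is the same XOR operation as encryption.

Step 1: XOR ciphertext with key:
  Ciphertext: 10010100
  Key:        00000101
  XOR:        10010001
Step 2: Plaintext = 10010001 = 145 in decimal.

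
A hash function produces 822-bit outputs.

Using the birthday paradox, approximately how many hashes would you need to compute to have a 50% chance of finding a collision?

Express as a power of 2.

Step 1: The birthday paradox gives collision probability ~50% after sqrt(2^n) = 2^(n/2) hashes.
Step 2: For 822-bit output: 2^(822/2) = 2^411.
Step 3: Approximately 2^411 hash computations needed.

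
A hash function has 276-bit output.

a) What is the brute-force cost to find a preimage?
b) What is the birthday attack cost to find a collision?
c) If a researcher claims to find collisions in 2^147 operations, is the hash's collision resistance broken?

Step 1: Preimage resistance requires brute-force of 2^276 operations.
Step 2: Collision resistance (birthday bound) = 2^(276/2) = 2^138.
Step 3: The claimed attack costs 2^147 operations.
Step 4: Since 2^147 >= 2^138, the claimed attack is no faster than the generic birthday attack, so this does not break collision resistance.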